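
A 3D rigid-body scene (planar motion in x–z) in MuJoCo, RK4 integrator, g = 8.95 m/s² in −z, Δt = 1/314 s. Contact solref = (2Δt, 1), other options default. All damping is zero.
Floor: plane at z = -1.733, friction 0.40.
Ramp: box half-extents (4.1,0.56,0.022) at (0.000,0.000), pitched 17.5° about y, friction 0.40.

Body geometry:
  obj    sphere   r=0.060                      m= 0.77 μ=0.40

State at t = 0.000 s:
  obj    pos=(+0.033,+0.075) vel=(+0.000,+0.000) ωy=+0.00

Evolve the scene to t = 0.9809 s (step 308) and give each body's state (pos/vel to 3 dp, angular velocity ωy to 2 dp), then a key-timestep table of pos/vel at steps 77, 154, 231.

State at t = 0.9809 s:
  obj    pos=(+0.915,-0.203) vel=(+1.798,-0.567) ωy=+31.42

Key-timestep trajectory:
   step    t(s)  obj.x    obj.z    obj.vx   obj.vz 
     77  0.2452   +0.088  +0.058  +0.450  -0.142
    154  0.4904   +0.254  +0.006  +0.899  -0.284
    231  0.7357   +0.529  -0.081  +1.349  -0.425


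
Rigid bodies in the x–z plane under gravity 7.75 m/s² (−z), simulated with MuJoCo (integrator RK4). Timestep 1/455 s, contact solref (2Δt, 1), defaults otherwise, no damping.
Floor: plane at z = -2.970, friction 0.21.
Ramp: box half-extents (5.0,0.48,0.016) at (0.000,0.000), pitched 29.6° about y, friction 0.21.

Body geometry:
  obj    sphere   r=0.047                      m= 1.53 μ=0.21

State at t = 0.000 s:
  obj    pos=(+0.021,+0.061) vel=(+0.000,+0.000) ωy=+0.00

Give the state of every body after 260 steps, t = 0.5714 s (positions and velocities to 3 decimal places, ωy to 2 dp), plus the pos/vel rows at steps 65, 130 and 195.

State at t = 0.5714 s:
  obj    pos=(+0.409,-0.160) vel=(+1.359,-0.772) ωy=+33.24

Key-timestep trajectory:
   step    t(s)  obj.x    obj.z    obj.vx   obj.vz 
     65  0.1429   +0.045  +0.047  +0.340  -0.193
    130  0.2857   +0.118  +0.005  +0.679  -0.386
    195  0.4286   +0.239  -0.063  +1.019  -0.579


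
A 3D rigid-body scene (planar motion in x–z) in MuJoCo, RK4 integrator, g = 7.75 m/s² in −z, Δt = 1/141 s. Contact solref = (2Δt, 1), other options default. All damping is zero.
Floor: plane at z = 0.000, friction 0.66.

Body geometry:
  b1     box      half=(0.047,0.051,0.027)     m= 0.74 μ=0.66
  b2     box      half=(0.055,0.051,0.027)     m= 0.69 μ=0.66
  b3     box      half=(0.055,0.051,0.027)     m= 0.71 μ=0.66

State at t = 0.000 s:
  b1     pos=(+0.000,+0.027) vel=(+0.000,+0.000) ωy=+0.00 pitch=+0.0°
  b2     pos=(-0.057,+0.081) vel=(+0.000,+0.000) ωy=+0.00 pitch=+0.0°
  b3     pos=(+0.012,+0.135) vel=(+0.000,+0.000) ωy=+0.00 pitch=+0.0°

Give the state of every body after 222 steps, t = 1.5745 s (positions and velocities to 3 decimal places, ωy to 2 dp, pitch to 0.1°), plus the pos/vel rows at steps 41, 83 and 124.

State at t = 1.5745 s:
  b1     pos=(+0.000,+0.027) vel=(+0.000,+0.000) ωy=+0.00 pitch=+0.0°
  b2     pos=(-0.113,+0.055) vel=(+0.000,+0.000) ωy=+0.00 pitch=-90.0°
  b3     pos=(+0.142,+0.027) vel=(+0.000,+0.000) ωy=+0.00 pitch=+180.0°

Key-timestep trajectory:
   step    t(s)  b1.x    b1.z    b1.vx   b1.vz   b2.x    b2.z    b2.vx   b2.vz   b3.x    b3.z    b3.vx   b3.vz 
     41  0.2908   +0.000  +0.027  +0.000  +0.000   -0.066  +0.076  -0.139  -0.124   +0.048  +0.115  +0.163  -0.032
     83  0.5887   +0.000  +0.027  +0.000  +0.000   -0.123  +0.059  -0.096  +0.038   +0.143  +0.025  -0.013  +0.082
    124  0.8794   +0.000  +0.027  +0.000  +0.000   -0.107  +0.057  +0.008  +0.007   +0.142  +0.027  +0.000  +0.000


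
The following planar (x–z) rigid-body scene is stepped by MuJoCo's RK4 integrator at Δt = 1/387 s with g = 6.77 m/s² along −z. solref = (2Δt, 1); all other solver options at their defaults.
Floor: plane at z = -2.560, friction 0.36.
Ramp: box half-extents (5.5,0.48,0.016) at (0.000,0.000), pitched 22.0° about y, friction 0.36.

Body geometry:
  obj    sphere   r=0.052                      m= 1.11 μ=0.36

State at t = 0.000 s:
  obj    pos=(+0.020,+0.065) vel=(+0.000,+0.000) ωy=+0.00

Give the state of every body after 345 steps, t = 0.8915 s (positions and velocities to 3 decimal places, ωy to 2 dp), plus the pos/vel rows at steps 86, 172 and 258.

State at t = 0.8915 s:
  obj    pos=(+0.688,-0.204) vel=(+1.497,-0.605) ωy=+31.05

Key-timestep trajectory:
   step    t(s)  obj.x    obj.z    obj.vx   obj.vz 
     86  0.2222   +0.062  +0.048  +0.373  -0.151
    172  0.4444   +0.186  -0.002  +0.747  -0.302
    258  0.6667   +0.393  -0.086  +1.120  -0.452


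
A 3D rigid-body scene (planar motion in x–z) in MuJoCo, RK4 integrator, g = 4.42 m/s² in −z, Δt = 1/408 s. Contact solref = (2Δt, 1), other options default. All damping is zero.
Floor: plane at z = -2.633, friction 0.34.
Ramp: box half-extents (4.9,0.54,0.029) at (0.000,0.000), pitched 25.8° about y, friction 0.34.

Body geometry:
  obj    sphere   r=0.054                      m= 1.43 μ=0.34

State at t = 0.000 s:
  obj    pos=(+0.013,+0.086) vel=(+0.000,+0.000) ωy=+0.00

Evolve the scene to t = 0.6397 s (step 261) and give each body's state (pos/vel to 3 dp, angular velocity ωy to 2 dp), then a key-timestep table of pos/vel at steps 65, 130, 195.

State at t = 0.6397 s:
  obj    pos=(+0.266,-0.036) vel=(+0.791,-0.383) ωy=+16.28

Key-timestep trajectory:
   step    t(s)  obj.x    obj.z    obj.vx   obj.vz 
     65  0.1593   +0.029  +0.078  +0.197  -0.095
    130  0.3186   +0.076  +0.056  +0.394  -0.191
    195  0.4779   +0.154  +0.018  +0.591  -0.286


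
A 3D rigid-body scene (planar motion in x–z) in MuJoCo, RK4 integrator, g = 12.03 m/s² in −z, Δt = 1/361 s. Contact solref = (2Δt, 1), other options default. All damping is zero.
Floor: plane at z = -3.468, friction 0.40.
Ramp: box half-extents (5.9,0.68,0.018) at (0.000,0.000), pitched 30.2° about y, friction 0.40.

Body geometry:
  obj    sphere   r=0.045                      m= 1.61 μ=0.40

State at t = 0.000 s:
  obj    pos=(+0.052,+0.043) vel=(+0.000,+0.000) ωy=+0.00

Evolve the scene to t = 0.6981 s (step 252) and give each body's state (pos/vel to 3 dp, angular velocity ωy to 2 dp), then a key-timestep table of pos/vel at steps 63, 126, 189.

State at t = 0.6981 s:
  obj    pos=(+0.962,-0.487) vel=(+2.608,-1.518) ωy=+67.04

Key-timestep trajectory:
   step    t(s)  obj.x    obj.z    obj.vx   obj.vz 
     63  0.1745   +0.109  +0.010  +0.652  -0.379
    126  0.3490   +0.279  -0.090  +1.304  -0.759
    189  0.5235   +0.564  -0.255  +1.956  -1.138


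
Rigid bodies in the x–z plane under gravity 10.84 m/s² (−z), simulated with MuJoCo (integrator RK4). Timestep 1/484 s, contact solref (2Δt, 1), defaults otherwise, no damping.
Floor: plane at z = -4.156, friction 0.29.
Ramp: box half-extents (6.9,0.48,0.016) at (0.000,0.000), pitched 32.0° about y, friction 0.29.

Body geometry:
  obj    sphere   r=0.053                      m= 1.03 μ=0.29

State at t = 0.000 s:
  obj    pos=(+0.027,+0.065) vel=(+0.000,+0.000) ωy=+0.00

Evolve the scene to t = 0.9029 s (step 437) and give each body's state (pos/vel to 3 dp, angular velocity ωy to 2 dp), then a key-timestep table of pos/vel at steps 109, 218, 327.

State at t = 0.9029 s:
  obj    pos=(+1.445,-0.822) vel=(+3.142,-1.963) ωy=+69.89

Key-timestep trajectory:
   step    t(s)  obj.x    obj.z    obj.vx   obj.vz 
    109  0.2252   +0.115  +0.009  +0.784  -0.490
    218  0.4504   +0.380  -0.156  +1.567  -0.979
    327  0.6756   +0.821  -0.432  +2.351  -1.469


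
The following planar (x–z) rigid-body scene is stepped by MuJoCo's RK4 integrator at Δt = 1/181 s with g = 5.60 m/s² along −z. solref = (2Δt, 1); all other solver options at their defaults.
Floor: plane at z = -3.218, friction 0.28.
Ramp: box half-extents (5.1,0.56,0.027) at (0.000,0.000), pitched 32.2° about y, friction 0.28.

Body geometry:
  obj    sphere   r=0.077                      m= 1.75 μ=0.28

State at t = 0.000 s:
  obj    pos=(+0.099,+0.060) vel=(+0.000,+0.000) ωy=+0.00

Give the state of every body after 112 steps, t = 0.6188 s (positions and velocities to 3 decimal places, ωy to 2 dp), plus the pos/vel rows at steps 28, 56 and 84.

State at t = 0.6188 s:
  obj    pos=(+0.445,-0.157) vel=(+1.116,-0.703) ωy=+17.12

Key-timestep trajectory:
   step    t(s)  obj.x    obj.z    obj.vx   obj.vz 
     28  0.1547   +0.121  +0.047  +0.279  -0.176
     56  0.3094   +0.186  +0.006  +0.558  -0.352
     84  0.4641   +0.294  -0.062  +0.837  -0.527


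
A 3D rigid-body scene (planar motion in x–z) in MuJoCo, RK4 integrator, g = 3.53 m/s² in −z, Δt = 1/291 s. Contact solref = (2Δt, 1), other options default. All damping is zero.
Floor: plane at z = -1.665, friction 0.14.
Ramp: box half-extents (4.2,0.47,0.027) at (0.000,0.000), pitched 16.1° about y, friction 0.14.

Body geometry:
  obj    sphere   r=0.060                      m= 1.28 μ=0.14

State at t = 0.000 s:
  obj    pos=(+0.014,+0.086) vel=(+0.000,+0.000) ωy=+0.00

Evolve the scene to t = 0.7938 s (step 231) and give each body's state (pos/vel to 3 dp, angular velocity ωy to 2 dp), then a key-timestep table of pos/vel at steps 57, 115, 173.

State at t = 0.7938 s:
  obj    pos=(+0.226,+0.025) vel=(+0.533,-0.154) ωy=+9.25

Key-timestep trajectory:
   step    t(s)  obj.x    obj.z    obj.vx   obj.vz 
     57  0.1959   +0.027  +0.083  +0.132  -0.038
    115  0.3952   +0.067  +0.071  +0.266  -0.077
    173  0.5945   +0.133  +0.052  +0.399  -0.115


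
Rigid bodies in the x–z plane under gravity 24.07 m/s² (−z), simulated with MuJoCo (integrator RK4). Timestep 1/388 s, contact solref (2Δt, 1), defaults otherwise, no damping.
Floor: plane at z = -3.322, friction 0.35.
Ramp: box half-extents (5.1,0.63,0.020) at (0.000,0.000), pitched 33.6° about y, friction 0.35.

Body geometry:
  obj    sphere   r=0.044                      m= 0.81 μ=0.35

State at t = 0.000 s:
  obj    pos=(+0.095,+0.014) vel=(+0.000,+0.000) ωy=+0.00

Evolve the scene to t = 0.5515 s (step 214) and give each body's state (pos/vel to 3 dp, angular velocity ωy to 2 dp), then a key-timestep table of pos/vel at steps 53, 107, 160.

State at t = 0.5515 s:
  obj    pos=(+1.300,-0.787) vel=(+4.371,-2.904) ωy=+119.24

Key-timestep trajectory:
   step    t(s)  obj.x    obj.z    obj.vx   obj.vz 
     53  0.1366   +0.169  -0.035  +1.083  -0.719
    107  0.2758   +0.396  -0.186  +2.186  -1.452
    160  0.4124   +0.769  -0.434  +3.268  -2.171


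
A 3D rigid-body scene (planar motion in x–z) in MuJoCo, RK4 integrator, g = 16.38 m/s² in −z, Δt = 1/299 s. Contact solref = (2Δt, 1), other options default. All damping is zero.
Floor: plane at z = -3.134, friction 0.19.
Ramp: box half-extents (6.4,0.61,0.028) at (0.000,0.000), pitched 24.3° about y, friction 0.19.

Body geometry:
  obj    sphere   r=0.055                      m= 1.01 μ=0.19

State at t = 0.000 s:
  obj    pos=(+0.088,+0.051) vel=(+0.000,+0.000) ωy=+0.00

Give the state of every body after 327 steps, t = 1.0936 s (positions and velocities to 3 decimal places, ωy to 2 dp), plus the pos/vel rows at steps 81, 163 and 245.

State at t = 1.0936 s:
  obj    pos=(+2.713,-1.134) vel=(+4.799,-2.167) ωy=+95.72

Key-timestep trajectory:
   step    t(s)  obj.x    obj.z    obj.vx   obj.vz 
     81  0.2709   +0.249  -0.021  +1.189  -0.537
    163  0.5452   +0.740  -0.243  +2.392  -1.080
    245  0.8194   +1.561  -0.614  +3.596  -1.624


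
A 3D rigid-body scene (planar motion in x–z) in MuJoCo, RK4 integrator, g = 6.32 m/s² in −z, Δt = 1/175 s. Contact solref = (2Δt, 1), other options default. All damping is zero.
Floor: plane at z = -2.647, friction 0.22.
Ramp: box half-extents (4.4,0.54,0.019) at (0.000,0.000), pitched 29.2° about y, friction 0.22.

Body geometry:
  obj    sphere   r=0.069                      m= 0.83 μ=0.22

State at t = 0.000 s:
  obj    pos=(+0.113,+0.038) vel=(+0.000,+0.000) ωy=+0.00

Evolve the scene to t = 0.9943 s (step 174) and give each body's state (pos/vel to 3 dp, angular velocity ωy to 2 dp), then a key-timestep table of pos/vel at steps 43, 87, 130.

State at t = 0.9943 s:
  obj    pos=(+1.063,-0.494) vel=(+1.912,-1.068) ωy=+31.73

Key-timestep trajectory:
   step    t(s)  obj.x    obj.z    obj.vx   obj.vz 
     43  0.2457   +0.171  +0.005  +0.473  -0.264
     87  0.4971   +0.351  -0.095  +0.956  -0.534
    130  0.7429   +0.644  -0.259  +1.428  -0.798


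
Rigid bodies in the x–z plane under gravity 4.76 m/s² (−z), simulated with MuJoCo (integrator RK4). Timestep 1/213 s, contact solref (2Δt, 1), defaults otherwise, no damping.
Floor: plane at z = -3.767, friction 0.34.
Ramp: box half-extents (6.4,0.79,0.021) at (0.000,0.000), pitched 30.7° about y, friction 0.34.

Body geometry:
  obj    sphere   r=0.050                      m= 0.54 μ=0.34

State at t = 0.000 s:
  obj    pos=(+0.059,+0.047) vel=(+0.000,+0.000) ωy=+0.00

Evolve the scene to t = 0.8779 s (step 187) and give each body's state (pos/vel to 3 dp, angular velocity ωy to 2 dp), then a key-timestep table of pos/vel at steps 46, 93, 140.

State at t = 0.8779 s:
  obj    pos=(+0.634,-0.294) vel=(+1.310,-0.778) ωy=+30.47

Key-timestep trajectory:
   step    t(s)  obj.x    obj.z    obj.vx   obj.vz 
     46  0.2160   +0.094  +0.027  +0.322  -0.191
     93  0.4366   +0.202  -0.037  +0.652  -0.387
    140  0.6573   +0.382  -0.144  +0.981  -0.583


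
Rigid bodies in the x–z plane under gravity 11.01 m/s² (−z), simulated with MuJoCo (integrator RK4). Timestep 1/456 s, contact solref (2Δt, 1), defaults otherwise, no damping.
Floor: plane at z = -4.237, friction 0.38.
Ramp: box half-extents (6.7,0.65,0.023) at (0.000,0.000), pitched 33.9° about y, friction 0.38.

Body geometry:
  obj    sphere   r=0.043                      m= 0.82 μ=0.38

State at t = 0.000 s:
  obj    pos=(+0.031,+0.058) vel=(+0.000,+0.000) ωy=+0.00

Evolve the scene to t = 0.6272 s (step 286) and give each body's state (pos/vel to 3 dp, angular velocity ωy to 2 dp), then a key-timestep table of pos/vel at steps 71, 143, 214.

State at t = 0.6272 s:
  obj    pos=(+0.747,-0.423) vel=(+2.283,-1.534) ωy=+63.97

Key-timestep trajectory:
   step    t(s)  obj.x    obj.z    obj.vx   obj.vz 
     71  0.1557   +0.075  +0.029  +0.567  -0.381
    143  0.3136   +0.210  -0.062  +1.142  -0.767
    214  0.4693   +0.432  -0.211  +1.709  -1.148


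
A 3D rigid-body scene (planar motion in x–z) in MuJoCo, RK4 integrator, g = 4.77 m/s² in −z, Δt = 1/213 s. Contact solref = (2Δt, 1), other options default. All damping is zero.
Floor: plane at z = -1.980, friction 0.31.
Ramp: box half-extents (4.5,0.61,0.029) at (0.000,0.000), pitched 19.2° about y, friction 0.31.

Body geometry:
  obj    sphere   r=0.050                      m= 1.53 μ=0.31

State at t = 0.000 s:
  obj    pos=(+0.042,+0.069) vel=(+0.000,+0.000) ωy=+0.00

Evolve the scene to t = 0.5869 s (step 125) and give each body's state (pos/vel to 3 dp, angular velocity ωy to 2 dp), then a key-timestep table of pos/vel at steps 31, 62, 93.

State at t = 0.5869 s:
  obj    pos=(+0.224,+0.006) vel=(+0.621,-0.216) ωy=+13.15

Key-timestep trajectory:
   step    t(s)  obj.x    obj.z    obj.vx   obj.vz 
     31  0.1455   +0.053  +0.065  +0.154  -0.054
     62  0.2911   +0.087  +0.053  +0.308  -0.107
     93  0.4366   +0.143  +0.034  +0.462  -0.161


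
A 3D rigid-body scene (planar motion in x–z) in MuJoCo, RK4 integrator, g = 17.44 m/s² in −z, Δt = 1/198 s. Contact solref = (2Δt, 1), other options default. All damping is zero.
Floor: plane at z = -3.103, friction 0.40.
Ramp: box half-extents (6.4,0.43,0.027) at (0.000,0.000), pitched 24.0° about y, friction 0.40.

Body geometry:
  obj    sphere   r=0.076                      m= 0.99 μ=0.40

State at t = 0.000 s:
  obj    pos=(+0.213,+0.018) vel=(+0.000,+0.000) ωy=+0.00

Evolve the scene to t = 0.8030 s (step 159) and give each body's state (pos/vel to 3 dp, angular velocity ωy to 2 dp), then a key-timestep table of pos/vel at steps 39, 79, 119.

State at t = 0.8030 s:
  obj    pos=(+1.706,-0.647) vel=(+3.717,-1.655) ωy=+53.53

Key-timestep trajectory:
   step    t(s)  obj.x    obj.z    obj.vx   obj.vz 
     39  0.1970   +0.303  -0.022  +0.912  -0.406
     79  0.3990   +0.582  -0.146  +1.847  -0.822
    119  0.6010   +1.049  -0.354  +2.782  -1.239


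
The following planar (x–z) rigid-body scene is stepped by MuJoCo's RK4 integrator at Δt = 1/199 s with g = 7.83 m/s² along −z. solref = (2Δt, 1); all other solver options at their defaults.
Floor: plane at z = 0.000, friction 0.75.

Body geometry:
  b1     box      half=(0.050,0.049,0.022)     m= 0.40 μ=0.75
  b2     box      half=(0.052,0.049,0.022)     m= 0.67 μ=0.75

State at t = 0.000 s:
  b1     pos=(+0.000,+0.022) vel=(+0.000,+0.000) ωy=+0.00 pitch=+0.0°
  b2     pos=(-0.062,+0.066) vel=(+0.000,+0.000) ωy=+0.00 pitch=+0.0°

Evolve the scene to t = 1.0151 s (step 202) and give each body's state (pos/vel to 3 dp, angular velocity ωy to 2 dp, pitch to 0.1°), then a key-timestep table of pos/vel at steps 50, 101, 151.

State at t = 1.0151 s:
  b1     pos=(+0.000,+0.022) vel=(+0.000,+0.000) ωy=+0.00 pitch=+0.0°
  b2     pos=(-0.073,+0.052) vel=(+0.000,+0.000) ωy=+0.01 pitch=-43.4°

Key-timestep trajectory:
   step    t(s)  b1.x    b1.z    b1.vx   b1.vz   b2.x    b2.z    b2.vx   b2.vz 
     50  0.2513   +0.000  +0.022  +0.000  +0.000   -0.079  +0.054  +0.035  -0.011
    101  0.5075   +0.000  +0.022  +0.000  +0.000   -0.073  +0.052  +0.000  +0.000
    151  0.7588   +0.000  +0.022  +0.000  +0.000   -0.073  +0.052  +0.000  +0.000


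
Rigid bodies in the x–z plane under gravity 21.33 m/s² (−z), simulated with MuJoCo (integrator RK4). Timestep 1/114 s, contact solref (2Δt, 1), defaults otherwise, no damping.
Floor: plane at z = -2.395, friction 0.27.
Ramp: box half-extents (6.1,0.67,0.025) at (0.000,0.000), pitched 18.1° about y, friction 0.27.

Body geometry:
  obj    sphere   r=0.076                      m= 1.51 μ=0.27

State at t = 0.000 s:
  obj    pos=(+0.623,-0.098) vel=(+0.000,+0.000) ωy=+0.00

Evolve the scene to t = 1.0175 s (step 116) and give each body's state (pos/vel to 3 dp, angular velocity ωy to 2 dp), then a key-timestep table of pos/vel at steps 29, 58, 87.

State at t = 1.0175 s:
  obj    pos=(+2.952,-0.859) vel=(+4.578,-1.496) ωy=+63.36

Key-timestep trajectory:
   step    t(s)  obj.x    obj.z    obj.vx   obj.vz 
     29  0.2544   +0.769  -0.145  +1.145  -0.374
     58  0.5088   +1.206  -0.288  +2.289  -0.748
     87  0.7632   +1.933  -0.526  +3.434  -1.122


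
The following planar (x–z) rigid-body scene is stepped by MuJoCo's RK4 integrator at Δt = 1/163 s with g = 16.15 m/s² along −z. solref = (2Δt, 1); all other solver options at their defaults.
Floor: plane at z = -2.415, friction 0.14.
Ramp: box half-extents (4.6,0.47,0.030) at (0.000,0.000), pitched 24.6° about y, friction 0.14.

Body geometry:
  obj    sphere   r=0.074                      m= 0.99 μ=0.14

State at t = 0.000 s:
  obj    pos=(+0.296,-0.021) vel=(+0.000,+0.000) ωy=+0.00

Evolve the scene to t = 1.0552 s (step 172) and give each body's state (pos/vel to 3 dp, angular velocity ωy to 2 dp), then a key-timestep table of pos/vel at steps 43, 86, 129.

State at t = 1.0552 s:
  obj    pos=(+2.727,-1.134) vel=(+4.608,-2.110) ωy=+68.45

Key-timestep trajectory:
   step    t(s)  obj.x    obj.z    obj.vx   obj.vz 
     43  0.2638   +0.448  -0.091  +1.152  -0.528
     86  0.5276   +0.904  -0.300  +2.304  -1.055
    129  0.7914   +1.664  -0.647  +3.456  -1.582


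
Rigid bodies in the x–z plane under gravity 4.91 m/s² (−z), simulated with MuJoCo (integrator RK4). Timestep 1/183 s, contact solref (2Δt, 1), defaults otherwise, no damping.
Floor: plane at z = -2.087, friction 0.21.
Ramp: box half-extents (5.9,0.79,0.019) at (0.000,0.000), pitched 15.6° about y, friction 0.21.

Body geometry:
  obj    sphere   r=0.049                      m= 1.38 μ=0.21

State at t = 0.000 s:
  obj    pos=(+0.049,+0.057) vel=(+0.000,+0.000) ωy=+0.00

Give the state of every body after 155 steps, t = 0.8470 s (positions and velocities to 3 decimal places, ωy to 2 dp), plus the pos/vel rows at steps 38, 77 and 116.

State at t = 0.8470 s:
  obj    pos=(+0.375,-0.034) vel=(+0.769,-0.215) ωy=+16.30

Key-timestep trajectory:
   step    t(s)  obj.x    obj.z    obj.vx   obj.vz 
     38  0.2077   +0.069  +0.051  +0.189  -0.053
     77  0.4208   +0.129  +0.034  +0.382  -0.107
    116  0.6339   +0.232  +0.006  +0.576  -0.161


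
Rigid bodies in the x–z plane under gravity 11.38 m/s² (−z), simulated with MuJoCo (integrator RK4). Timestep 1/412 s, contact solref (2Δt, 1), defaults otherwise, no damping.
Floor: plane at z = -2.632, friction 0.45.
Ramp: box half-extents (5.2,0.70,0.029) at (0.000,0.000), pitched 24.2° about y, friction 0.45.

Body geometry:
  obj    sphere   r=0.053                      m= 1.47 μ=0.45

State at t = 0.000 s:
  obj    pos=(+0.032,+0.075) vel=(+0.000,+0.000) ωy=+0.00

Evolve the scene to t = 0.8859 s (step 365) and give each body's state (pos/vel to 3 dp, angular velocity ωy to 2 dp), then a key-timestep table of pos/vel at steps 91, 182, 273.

State at t = 0.8859 s:
  obj    pos=(+1.225,-0.461) vel=(+2.693,-1.210) ωy=+55.69

Key-timestep trajectory:
   step    t(s)  obj.x    obj.z    obj.vx   obj.vz 
     91  0.2209   +0.106  +0.042  +0.671  -0.302
    182  0.4417   +0.329  -0.058  +1.343  -0.603
    273  0.6626   +0.699  -0.224  +2.014  -0.905


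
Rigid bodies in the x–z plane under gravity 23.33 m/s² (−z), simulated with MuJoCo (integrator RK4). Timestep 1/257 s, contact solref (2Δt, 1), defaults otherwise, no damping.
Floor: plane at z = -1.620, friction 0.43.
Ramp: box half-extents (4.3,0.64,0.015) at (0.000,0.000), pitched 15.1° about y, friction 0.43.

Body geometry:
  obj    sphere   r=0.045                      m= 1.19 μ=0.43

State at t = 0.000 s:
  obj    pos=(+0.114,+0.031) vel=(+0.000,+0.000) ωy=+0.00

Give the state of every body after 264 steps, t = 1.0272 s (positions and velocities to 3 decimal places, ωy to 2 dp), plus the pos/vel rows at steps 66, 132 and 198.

State at t = 1.0272 s:
  obj    pos=(+2.325,-0.565) vel=(+4.305,-1.162) ωy=+99.09

Key-timestep trajectory:
   step    t(s)  obj.x    obj.z    obj.vx   obj.vz 
     66  0.2568   +0.252  -0.006  +1.076  -0.290
    132  0.5136   +0.667  -0.118  +2.153  -0.581
    198  0.7704   +1.358  -0.304  +3.229  -0.871


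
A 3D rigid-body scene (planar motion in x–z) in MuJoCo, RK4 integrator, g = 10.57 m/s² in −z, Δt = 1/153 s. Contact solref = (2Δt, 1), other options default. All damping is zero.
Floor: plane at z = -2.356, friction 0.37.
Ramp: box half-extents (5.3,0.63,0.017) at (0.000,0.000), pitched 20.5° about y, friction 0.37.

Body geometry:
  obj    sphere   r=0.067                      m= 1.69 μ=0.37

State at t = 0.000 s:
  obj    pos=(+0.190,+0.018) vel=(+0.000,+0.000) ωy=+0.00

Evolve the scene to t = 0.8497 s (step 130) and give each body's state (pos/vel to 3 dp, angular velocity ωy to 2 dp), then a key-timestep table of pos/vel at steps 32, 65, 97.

State at t = 0.8497 s:
  obj    pos=(+1.084,-0.316) vel=(+2.104,-0.787) ωy=+33.52

Key-timestep trajectory:
   step    t(s)  obj.x    obj.z    obj.vx   obj.vz 
     32  0.2092   +0.244  -0.002  +0.518  -0.194
     65  0.4248   +0.414  -0.065  +1.052  -0.393
     97  0.6340   +0.688  -0.168  +1.570  -0.587


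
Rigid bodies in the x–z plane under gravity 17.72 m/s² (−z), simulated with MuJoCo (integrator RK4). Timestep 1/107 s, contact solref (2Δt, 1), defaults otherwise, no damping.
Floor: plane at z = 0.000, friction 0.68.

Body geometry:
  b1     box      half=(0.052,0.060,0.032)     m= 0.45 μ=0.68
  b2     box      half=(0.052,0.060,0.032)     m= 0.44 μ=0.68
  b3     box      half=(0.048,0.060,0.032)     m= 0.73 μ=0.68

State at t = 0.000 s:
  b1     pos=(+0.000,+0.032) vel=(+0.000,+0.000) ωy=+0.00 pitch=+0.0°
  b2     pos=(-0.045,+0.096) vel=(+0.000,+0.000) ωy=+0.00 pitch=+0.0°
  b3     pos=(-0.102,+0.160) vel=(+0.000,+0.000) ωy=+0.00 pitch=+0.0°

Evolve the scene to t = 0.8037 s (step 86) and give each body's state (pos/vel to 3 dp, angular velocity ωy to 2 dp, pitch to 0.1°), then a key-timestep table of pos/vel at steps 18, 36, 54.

State at t = 0.8037 s:
  b1     pos=(+0.000,+0.032) vel=(+0.000,+0.000) ωy=+0.00 pitch=+0.0°
  b2     pos=(-0.091,+0.052) vel=(+0.000,+0.000) ωy=+0.00 pitch=-90.0°
  b3     pos=(-0.201,+0.048) vel=(+0.000,+0.000) ωy=+0.00 pitch=-90.0°

Key-timestep trajectory:
   step    t(s)  b1.x    b1.z    b1.vx   b1.vz   b2.x    b2.z    b2.vx   b2.vz   b3.x    b3.z    b3.vx   b3.vz 
     18  0.1682   +0.000  +0.032  +0.001  +0.001   -0.077  +0.085  -0.392  -0.478   -0.170  +0.066  -0.601  -1.634
     36  0.3364   +0.000  +0.032  +0.000  +0.000   -0.091  +0.052  +0.003  +0.005   -0.221  +0.056  +0.007  -0.003
     54  0.5047   +0.000  +0.032  +0.000  +0.000   -0.091  +0.052  +0.000  +0.000   -0.196  +0.050  -0.092  -0.014


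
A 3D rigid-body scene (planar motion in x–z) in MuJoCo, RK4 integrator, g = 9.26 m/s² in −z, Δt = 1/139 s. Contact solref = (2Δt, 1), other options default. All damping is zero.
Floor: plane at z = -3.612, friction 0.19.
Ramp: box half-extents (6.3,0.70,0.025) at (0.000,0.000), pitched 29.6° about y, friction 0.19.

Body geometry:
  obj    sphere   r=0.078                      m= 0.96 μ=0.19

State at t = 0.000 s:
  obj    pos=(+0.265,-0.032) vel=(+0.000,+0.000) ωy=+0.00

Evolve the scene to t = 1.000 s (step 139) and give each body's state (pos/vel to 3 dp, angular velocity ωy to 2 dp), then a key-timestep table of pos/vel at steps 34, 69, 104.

State at t = 1.000 s:
  obj    pos=(+1.686,-0.839) vel=(+2.841,-1.614) ωy=+41.87

Key-timestep trajectory:
   step    t(s)  obj.x    obj.z    obj.vx   obj.vz 
     34  0.2446   +0.350  -0.080  +0.695  -0.395
     69  0.4964   +0.615  -0.231  +1.411  -0.801
    104  0.7482   +1.060  -0.484  +2.126  -1.208


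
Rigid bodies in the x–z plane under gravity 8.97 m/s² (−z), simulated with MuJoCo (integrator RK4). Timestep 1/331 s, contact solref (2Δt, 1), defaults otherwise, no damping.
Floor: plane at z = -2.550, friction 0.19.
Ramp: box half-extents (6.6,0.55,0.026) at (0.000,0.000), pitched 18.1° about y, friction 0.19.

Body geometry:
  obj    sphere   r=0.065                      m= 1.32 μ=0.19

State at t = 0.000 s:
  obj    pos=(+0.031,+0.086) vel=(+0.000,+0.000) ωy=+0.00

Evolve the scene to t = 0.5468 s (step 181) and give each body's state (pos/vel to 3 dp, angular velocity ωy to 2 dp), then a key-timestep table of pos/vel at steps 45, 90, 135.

State at t = 0.5468 s:
  obj    pos=(+0.314,-0.007) vel=(+1.035,-0.338) ωy=+16.74

Key-timestep trajectory:
   step    t(s)  obj.x    obj.z    obj.vx   obj.vz 
     45  0.1360   +0.048  +0.080  +0.257  -0.084
     90  0.2719   +0.101  +0.063  +0.515  -0.168
    135  0.4079   +0.188  +0.034  +0.772  -0.252


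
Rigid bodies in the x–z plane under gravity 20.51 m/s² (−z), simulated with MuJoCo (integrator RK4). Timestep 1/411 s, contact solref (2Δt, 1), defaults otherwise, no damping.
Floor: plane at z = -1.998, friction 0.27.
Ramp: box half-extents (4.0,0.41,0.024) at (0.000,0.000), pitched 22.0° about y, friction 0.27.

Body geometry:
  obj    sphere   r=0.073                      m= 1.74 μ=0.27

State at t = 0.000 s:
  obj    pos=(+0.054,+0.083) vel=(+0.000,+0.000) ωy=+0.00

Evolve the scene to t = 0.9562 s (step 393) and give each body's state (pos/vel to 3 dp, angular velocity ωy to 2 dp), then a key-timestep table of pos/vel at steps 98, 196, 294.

State at t = 0.9562 s:
  obj    pos=(+2.380,-0.857) vel=(+4.866,-1.966) ωy=+71.88

Key-timestep trajectory:
   step    t(s)  obj.x    obj.z    obj.vx   obj.vz 
     98  0.2384   +0.199  +0.024  +1.213  -0.490
    196  0.4769   +0.633  -0.151  +2.427  -0.980
    294  0.7153   +1.356  -0.443  +3.640  -1.471


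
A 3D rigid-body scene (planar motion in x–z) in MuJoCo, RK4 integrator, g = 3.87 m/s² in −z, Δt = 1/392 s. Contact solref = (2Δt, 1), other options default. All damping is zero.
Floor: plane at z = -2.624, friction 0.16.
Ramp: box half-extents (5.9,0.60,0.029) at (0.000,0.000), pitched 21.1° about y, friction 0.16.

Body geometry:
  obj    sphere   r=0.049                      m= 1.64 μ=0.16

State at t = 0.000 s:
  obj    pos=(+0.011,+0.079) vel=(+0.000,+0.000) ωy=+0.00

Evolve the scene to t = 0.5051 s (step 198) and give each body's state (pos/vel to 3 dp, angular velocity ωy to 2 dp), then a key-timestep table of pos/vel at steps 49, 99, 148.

State at t = 0.5051 s:
  obj    pos=(+0.130,+0.034) vel=(+0.469,-0.181) ωy=+10.26

Key-timestep trajectory:
   step    t(s)  obj.x    obj.z    obj.vx   obj.vz 
     49  0.1250   +0.018  +0.077  +0.116  -0.045
     99  0.2526   +0.041  +0.068  +0.235  -0.090
    148  0.3776   +0.077  +0.054  +0.351  -0.135


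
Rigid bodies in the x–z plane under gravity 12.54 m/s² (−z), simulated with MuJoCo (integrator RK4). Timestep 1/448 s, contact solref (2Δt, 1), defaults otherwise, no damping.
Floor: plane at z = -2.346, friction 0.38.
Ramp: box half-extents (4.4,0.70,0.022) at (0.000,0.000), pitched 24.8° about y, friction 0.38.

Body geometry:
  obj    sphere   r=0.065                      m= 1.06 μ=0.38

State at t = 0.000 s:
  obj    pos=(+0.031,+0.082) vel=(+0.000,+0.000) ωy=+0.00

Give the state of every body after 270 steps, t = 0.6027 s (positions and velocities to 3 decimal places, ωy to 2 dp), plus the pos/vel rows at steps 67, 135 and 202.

State at t = 0.6027 s:
  obj    pos=(+0.650,-0.205) vel=(+2.056,-0.950) ωy=+34.83

Key-timestep trajectory:
   step    t(s)  obj.x    obj.z    obj.vx   obj.vz 
     67  0.1496   +0.069  +0.064  +0.510  -0.236
    135  0.3013   +0.186  +0.010  +1.028  -0.475
    202  0.4509   +0.378  -0.079  +1.538  -0.711


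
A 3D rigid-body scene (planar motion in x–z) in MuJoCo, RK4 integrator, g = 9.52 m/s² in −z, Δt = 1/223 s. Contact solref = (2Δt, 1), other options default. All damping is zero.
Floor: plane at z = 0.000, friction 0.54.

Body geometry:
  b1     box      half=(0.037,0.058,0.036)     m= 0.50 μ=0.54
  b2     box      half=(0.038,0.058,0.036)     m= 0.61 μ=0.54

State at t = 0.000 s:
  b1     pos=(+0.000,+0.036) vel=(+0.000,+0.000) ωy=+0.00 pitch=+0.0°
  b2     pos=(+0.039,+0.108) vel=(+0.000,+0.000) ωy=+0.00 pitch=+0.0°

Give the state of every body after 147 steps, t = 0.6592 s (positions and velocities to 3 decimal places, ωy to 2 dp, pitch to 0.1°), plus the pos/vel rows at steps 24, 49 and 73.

State at t = 0.6592 s:
  b1     pos=(+0.000,+0.036) vel=(+0.000,+0.000) ωy=+0.00 pitch=+0.0°
  b2     pos=(+0.083,+0.038) vel=(+0.000,+0.000) ωy=+0.00 pitch=+90.0°

Key-timestep trajectory:
   step    t(s)  b1.x    b1.z    b1.vx   b1.vz   b2.x    b2.z    b2.vx   b2.vz 
     24  0.1076   +0.000  +0.036  +0.000  +0.000   +0.041  +0.108  +0.044  -0.005
     49  0.2197   +0.000  +0.036  +0.000  +0.000   +0.052  +0.105  +0.173  -0.080
     73  0.3274   +0.000  +0.036  +0.000  +0.000   +0.078  +0.069  +0.262  -0.760


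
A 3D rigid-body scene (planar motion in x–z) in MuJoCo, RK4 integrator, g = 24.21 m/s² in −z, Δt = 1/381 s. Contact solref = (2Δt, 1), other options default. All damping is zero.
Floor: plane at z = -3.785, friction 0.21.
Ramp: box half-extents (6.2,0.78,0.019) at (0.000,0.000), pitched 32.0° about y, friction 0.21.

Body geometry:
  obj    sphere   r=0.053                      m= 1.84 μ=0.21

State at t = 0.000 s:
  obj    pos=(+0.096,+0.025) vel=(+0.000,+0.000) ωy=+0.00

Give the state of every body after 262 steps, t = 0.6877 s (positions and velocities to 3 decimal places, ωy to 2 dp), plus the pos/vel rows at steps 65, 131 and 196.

State at t = 0.6877 s:
  obj    pos=(+1.934,-1.123) vel=(+5.344,-3.340) ωy=+118.87

Key-timestep trajectory:
   step    t(s)  obj.x    obj.z    obj.vx   obj.vz 
     65  0.1706   +0.209  -0.046  +1.326  -0.829
    131  0.3438   +0.556  -0.262  +2.672  -1.670
    196  0.5144   +1.125  -0.618  +3.998  -2.498


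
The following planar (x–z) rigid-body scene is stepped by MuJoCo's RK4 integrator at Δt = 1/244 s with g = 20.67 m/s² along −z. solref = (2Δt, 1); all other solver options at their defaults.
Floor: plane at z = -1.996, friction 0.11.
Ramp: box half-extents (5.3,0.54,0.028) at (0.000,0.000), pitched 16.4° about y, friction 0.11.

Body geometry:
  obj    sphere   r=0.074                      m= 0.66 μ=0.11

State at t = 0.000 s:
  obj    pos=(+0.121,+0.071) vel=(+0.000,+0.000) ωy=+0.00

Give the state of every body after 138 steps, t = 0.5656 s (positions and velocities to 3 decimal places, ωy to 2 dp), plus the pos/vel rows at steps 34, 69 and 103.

State at t = 0.5656 s:
  obj    pos=(+0.761,-0.118) vel=(+2.262,-0.666) ωy=+31.85

Key-timestep trajectory:
   step    t(s)  obj.x    obj.z    obj.vx   obj.vz 
     34  0.1393   +0.160  +0.059  +0.558  -0.164
     69  0.2828   +0.281  +0.024  +1.131  -0.333
    103  0.4221   +0.477  -0.034  +1.688  -0.497


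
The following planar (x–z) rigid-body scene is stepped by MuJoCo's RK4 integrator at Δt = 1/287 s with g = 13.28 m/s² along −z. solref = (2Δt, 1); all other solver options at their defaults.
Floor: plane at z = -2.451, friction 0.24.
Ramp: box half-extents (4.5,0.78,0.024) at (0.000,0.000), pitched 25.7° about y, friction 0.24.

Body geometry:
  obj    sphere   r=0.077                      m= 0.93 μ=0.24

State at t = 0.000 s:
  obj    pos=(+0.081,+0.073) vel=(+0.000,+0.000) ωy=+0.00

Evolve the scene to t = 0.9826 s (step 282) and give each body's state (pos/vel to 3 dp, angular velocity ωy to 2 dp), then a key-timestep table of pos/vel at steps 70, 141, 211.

State at t = 0.9826 s:
  obj    pos=(+1.871,-0.788) vel=(+3.642,-1.753) ωy=+52.48

Key-timestep trajectory:
   step    t(s)  obj.x    obj.z    obj.vx   obj.vz 
     70  0.2439   +0.191  +0.020  +0.904  -0.435
    141  0.4913   +0.528  -0.142  +1.821  -0.876
    211  0.7352   +1.083  -0.409  +2.725  -1.312


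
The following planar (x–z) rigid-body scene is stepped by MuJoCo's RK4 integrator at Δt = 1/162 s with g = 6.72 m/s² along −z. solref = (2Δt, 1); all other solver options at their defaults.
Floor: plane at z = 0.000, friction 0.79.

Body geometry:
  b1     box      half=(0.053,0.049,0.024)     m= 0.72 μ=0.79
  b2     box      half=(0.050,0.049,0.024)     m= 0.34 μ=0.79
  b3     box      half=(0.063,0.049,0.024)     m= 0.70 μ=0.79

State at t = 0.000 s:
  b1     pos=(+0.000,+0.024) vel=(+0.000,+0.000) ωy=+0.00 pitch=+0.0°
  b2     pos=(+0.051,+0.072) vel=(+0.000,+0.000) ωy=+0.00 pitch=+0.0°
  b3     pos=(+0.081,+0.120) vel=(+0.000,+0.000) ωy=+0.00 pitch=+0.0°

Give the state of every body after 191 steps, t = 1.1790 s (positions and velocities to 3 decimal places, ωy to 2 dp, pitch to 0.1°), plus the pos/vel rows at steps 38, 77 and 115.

State at t = 1.1790 s:
  b1     pos=(+0.000,+0.024) vel=(+0.000,+0.000) ωy=+0.00 pitch=+0.0°
  b2     pos=(+0.095,+0.050) vel=(+0.000,+0.000) ωy=+0.00 pitch=+90.0°
  b3     pos=(+0.262,+0.024) vel=(+0.000,+0.000) ωy=+0.00 pitch=+180.0°

Key-timestep trajectory:
   step    t(s)  b1.x    b1.z    b1.vx   b1.vz   b2.x    b2.z    b2.vx   b2.vz   b3.x    b3.z    b3.vx   b3.vz 
     38  0.2346   +0.000  +0.024  +0.000  +0.000   +0.069  +0.066  +0.163  -0.145   +0.125  +0.078  +0.314  -0.598
     77  0.4753   +0.000  +0.024  +0.000  +0.000   +0.101  +0.052  -0.031  -0.011   +0.180  +0.065  +0.188  +0.065
    115  0.7099   +0.000  +0.024  +0.000  +0.000   +0.096  +0.050  -0.036  -0.014   +0.219  +0.063  +0.234  -0.079


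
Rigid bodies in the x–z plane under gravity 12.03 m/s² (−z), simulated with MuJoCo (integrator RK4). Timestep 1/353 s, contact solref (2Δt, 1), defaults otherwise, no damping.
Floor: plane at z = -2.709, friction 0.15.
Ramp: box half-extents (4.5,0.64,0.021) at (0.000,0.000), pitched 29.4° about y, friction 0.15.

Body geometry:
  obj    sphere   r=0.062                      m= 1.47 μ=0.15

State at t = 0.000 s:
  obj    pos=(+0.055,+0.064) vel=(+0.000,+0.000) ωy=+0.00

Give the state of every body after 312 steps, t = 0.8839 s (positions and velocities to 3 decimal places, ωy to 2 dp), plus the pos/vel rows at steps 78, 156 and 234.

State at t = 0.8839 s:
  obj    pos=(+1.531,-0.768) vel=(+3.342,-1.871) ωy=+56.01

Key-timestep trajectory:
   step    t(s)  obj.x    obj.z    obj.vx   obj.vz 
     78  0.2210   +0.148  +0.012  +0.836  -0.471
    156  0.4419   +0.424  -0.144  +1.669  -0.943
    234  0.6629   +0.886  -0.404  +2.503  -1.416


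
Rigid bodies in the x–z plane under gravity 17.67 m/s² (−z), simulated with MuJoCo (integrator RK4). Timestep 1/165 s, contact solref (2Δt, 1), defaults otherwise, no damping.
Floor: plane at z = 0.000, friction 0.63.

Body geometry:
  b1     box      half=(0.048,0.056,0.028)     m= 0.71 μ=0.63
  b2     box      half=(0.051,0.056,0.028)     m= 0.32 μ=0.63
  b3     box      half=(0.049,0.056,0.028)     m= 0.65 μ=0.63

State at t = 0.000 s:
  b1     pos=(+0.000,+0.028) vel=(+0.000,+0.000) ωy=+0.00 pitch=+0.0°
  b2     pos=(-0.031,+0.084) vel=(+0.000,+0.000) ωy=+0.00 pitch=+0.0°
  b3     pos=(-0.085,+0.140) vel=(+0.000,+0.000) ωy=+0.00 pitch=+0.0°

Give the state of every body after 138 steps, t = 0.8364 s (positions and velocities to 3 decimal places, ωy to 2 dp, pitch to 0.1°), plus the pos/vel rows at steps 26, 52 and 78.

State at t = 0.8364 s:
  b1     pos=(+0.000,+0.028) vel=(+0.000,+0.000) ωy=+0.00 pitch=+0.0°
  b2     pos=(-0.087,+0.051) vel=(+0.000,+0.000) ωy=+0.00 pitch=-90.0°
  b3     pos=(-0.258,+0.028) vel=(+0.000,+0.000) ωy=+0.00 pitch=+180.0°

Key-timestep trajectory:
   step    t(s)  b1.x    b1.z    b1.vx   b1.vz   b2.x    b2.z    b2.vx   b2.vz   b3.x    b3.z    b3.vx   b3.vz 
     26  0.1576   +0.000  +0.028  +0.000  +0.000   -0.056  +0.088  -0.376  -0.140   -0.137  +0.086  -0.553  -1.121
     52  0.3152   +0.000  +0.028  +0.000  +0.000   -0.098  +0.056  +0.039  -0.010   -0.203  +0.056  -0.204  +0.013
     78  0.4727   +0.000  +0.028  +0.000  +0.000   -0.088  +0.051  -0.144  -0.004   -0.255  +0.030  -0.515  -0.712


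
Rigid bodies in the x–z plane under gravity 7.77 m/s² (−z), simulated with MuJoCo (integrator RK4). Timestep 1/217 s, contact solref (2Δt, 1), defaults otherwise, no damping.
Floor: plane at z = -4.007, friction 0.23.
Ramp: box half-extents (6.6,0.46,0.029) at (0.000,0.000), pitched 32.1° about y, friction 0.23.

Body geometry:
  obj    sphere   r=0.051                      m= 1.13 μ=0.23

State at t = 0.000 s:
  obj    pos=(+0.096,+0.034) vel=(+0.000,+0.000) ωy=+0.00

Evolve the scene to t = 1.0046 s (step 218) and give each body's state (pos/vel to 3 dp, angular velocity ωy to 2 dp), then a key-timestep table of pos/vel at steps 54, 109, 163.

State at t = 1.0046 s:
  obj    pos=(+1.357,-0.757) vel=(+2.510,-1.575) ωy=+58.08

Key-timestep trajectory:
   step    t(s)  obj.x    obj.z    obj.vx   obj.vz 
     54  0.2488   +0.174  -0.014  +0.622  -0.390
    109  0.5023   +0.411  -0.164  +1.255  -0.787
    163  0.7512   +0.801  -0.408  +1.877  -1.177


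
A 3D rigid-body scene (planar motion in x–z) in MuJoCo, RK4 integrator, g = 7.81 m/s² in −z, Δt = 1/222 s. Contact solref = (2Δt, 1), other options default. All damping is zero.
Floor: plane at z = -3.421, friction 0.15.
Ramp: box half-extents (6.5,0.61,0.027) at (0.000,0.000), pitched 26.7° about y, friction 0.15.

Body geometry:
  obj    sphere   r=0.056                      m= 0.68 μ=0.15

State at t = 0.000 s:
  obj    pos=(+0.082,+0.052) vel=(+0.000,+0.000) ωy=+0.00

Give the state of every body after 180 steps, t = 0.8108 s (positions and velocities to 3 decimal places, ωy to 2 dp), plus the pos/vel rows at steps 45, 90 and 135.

State at t = 0.8108 s:
  obj    pos=(+0.818,-0.319) vel=(+1.816,-0.913) ωy=+36.28

Key-timestep trajectory:
   step    t(s)  obj.x    obj.z    obj.vx   obj.vz 
     45  0.2027   +0.128  +0.029  +0.454  -0.228
     90  0.4054   +0.266  -0.041  +0.908  -0.457
    135  0.6081   +0.496  -0.157  +1.362  -0.685


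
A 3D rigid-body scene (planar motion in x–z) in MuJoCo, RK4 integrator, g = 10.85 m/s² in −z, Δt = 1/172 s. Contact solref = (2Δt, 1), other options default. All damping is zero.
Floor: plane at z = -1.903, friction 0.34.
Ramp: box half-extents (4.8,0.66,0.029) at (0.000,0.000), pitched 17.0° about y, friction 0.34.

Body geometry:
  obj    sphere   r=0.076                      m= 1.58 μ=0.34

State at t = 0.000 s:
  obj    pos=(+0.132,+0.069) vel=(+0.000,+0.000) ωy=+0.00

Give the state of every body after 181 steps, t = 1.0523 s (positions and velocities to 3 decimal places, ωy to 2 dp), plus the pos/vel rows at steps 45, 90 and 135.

State at t = 1.0523 s:
  obj    pos=(+1.332,-0.297) vel=(+2.280,-0.697) ωy=+31.37

Key-timestep trajectory:
   step    t(s)  obj.x    obj.z    obj.vx   obj.vz 
     45  0.2616   +0.206  +0.047  +0.567  -0.173
     90  0.5233   +0.429  -0.021  +1.134  -0.347
    135  0.7849   +0.800  -0.135  +1.701  -0.520
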